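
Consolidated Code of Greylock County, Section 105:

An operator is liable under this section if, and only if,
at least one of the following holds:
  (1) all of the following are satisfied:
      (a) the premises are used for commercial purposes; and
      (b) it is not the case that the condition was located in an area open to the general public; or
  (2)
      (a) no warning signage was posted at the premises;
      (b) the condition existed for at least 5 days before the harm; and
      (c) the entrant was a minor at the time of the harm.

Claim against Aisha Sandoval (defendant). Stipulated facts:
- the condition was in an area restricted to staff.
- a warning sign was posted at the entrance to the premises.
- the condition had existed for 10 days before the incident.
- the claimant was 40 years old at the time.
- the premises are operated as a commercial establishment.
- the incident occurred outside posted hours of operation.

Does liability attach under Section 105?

Yes — liable.

(a) commercial use — holds.
(b) not (public area) — met.
So (1) is satisfied (T AND T).
(a) no signage posted — not met.
(b) condition ≥5 days old — satisfied.
(c) entrant a minor — not met.
So (2) is not satisfied (F AND T AND F).
So Overall is satisfied (T OR F).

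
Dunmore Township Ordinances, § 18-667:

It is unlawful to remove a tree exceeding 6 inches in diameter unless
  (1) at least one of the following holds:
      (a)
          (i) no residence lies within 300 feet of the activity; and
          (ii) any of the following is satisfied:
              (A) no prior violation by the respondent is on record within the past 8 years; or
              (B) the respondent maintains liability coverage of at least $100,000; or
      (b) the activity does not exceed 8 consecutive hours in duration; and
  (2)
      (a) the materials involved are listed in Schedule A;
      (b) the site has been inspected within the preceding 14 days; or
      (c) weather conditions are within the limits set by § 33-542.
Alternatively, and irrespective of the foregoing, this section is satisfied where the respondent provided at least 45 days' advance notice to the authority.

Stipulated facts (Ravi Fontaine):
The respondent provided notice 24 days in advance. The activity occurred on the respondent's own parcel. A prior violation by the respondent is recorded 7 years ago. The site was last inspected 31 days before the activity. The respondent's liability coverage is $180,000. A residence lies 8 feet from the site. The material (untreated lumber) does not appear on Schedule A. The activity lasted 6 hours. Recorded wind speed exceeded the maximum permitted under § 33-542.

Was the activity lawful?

(i) no residence in 300 ft — not met.
(A) no prior violation — fails.
(B) coverage ≥ $100,000 — met.
(ii): F OR T → true.
So (a) is not satisfied (F AND T).
(b) ≤ 8 hrs duration — holds.
(1) = F OR T = true.
(a) Schedule A material — fails.
(b) site inspected — fails.
(c) weather ok — not satisfied.
So (2) is not satisfied (F OR F OR F).
Overall = T AND F = false.
Exception (≥45 days' notice) — not satisfied.
Result: main false OR exception false → false.

No — unlawful.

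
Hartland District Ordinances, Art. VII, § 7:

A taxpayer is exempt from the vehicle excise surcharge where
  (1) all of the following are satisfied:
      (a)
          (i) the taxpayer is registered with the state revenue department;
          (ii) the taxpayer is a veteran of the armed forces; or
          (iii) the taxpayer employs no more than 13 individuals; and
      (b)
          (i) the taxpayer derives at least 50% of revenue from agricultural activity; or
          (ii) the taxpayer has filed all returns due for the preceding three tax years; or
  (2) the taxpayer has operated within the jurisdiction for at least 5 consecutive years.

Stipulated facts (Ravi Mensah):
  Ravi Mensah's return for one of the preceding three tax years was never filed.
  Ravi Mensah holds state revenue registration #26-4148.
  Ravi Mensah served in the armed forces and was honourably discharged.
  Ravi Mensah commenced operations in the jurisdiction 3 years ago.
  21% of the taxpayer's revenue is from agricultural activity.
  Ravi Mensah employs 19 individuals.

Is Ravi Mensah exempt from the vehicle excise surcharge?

No — not exempt.

(i) state-registered — satisfied.
(ii) veteran — holds.
(iii) ≤ 13 employees — not satisfied.
(a) = T OR T OR F = true.
(i) ≥50% agricultural — fails.
(ii) returns current — fails.
So (b) is not satisfied (F OR F).
(1) = T AND F = false.
(2) ≥ 5 yrs in jurisdiction — not met.
Overall: F OR F → false.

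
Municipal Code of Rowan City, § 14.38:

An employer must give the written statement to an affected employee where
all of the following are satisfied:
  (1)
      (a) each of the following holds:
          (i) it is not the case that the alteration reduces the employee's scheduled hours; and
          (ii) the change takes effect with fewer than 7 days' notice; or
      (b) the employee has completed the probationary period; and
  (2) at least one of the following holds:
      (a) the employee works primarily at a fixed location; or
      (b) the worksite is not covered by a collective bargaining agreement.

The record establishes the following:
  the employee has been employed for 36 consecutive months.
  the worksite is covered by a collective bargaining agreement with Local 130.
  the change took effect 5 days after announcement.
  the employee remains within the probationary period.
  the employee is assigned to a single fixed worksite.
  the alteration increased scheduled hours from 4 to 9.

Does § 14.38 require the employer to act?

Yes — required.

(i) not (hours reduced) — holds.
(ii) < 7 days' notice — holds.
(a) = T AND T = true.
(b) past probation — not satisfied.
(1): T OR F → true.
(a) fixed location — met.
(b) no CBA — not met.
(2): T OR F → true.
So Overall is satisfied (T AND T).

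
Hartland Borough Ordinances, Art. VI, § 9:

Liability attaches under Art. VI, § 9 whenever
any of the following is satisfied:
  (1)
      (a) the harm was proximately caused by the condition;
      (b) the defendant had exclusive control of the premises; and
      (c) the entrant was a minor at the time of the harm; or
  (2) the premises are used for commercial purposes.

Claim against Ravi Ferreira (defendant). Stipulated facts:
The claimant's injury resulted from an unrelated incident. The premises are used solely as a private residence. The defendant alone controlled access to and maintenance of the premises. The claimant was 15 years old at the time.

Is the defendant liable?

(a) proximate cause — not satisfied.
(b) exclusive control — met.
(c) entrant a minor — satisfied.
(1): F AND T AND T → false.
(2) commercial use — fails.
Overall = F OR F = false.

No — not liable.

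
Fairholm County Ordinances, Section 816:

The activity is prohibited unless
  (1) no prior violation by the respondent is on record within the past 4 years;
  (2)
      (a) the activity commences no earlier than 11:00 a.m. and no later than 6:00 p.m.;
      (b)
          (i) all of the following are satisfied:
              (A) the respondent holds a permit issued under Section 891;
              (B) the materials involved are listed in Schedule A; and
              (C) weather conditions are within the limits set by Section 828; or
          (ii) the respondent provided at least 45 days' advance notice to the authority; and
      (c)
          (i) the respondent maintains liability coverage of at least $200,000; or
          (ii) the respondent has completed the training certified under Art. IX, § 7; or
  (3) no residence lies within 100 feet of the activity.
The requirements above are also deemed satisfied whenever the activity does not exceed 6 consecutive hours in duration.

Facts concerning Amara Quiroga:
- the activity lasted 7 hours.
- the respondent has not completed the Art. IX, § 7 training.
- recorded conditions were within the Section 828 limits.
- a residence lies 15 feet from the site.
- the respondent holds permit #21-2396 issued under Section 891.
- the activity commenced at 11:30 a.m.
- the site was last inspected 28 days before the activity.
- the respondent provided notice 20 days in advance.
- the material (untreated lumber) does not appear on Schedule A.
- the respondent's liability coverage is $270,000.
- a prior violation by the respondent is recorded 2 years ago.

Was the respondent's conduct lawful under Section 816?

No — unlawful.

(1) no prior violation — not satisfied.
(a) start within hours — satisfied.
(A) holds permit — satisfied.
(B) Schedule A material — not satisfied.
(C) weather ok — met.
(i): T AND F AND T → false.
(ii) ≥45 days' notice — fails.
So (b) is not satisfied (F OR F).
(i) coverage ≥ $200,000 — holds.
(ii) training certified — fails.
(c) = T OR F = true.
(2): T AND F AND T → false.
(3) no residence in 100 ft — not met.
Overall: F OR F OR F → false.
Exception (≤ 6 hrs duration) — not satisfied.
Result: main false OR exception false → false.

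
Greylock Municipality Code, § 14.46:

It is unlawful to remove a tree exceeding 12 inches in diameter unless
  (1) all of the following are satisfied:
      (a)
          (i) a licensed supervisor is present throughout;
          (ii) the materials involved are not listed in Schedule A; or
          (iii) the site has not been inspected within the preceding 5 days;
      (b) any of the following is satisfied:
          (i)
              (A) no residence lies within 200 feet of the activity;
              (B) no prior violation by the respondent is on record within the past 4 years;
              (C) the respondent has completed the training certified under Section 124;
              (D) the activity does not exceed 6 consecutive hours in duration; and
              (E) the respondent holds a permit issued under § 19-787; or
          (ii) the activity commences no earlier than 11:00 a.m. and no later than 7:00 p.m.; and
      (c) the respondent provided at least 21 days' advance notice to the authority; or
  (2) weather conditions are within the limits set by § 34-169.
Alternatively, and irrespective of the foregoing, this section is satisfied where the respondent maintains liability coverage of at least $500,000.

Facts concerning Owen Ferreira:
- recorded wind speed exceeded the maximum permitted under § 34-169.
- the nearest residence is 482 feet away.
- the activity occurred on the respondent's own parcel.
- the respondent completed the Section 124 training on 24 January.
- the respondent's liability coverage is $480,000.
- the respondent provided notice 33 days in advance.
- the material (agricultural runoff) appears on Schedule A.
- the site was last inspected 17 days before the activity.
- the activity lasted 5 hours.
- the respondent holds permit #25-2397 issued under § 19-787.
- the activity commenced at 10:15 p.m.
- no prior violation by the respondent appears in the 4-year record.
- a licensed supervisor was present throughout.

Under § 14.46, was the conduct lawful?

(i) supervisor present — met.
(ii) not (Schedule A material) — not met.
(iii) not (site inspected) — met.
So (a) is satisfied (T OR F OR T).
(A) no residence in 200 ft — satisfied.
(B) no prior violation — holds.
(C) training certified — met.
(D) ≤ 6 hrs duration — satisfied.
(E) holds permit — met.
(i): T AND T AND T AND T AND T → true.
(ii) start within hours — fails.
(b): T OR F → true.
(c) ≥21 days' notice — met.
(1) = T AND T AND T = true.
(2) weather ok — not met.
So Overall is satisfied (T OR F).
Exception (coverage ≥ $500,000) — not satisfied.
Result: main true OR exception false → true.

Yes — lawful.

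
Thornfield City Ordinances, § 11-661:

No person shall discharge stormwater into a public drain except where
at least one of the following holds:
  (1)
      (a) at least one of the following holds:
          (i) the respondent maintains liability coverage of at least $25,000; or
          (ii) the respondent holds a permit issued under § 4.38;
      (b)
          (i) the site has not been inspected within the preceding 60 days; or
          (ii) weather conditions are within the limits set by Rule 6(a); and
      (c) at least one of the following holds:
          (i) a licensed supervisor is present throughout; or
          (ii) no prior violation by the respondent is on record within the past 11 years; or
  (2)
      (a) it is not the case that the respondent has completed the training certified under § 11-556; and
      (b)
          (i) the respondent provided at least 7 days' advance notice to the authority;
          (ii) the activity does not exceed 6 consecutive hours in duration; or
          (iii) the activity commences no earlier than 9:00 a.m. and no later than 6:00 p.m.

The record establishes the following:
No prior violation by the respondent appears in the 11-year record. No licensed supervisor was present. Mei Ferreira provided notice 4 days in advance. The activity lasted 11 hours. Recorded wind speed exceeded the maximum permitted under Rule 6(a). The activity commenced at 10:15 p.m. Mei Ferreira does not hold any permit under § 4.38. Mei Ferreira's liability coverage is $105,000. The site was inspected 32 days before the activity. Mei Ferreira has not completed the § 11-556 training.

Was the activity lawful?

(i) coverage ≥ $25,000 — satisfied.
(ii) holds permit — not met.
(a) = T OR F = true.
(i) not (site inspected) — not met.
(ii) weather ok — fails.
(b) = F OR F = false.
(i) supervisor present — not satisfied.
(ii) no prior violation — holds.
(c): F OR T → true.
So (1) is not satisfied (T AND F AND T).
(a) not (training certified) — met.
(i) ≥7 days' notice — not satisfied.
(ii) ≤ 6 hrs duration — fails.
(iii) start within hours — not met.
(b): F OR F OR F → false.
(2) = T AND F = false.
So Overall is not satisfied (F OR F).

No — unlawful.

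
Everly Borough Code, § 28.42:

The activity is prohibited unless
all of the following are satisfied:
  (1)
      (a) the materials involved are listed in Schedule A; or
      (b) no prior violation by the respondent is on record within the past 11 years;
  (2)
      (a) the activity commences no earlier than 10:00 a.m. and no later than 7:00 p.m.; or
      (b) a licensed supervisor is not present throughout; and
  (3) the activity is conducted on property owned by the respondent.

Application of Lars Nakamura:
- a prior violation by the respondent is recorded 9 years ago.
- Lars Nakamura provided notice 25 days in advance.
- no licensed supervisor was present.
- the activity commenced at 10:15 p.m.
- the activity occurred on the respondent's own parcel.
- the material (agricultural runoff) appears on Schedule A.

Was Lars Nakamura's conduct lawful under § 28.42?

Yes — lawful.

(a) Schedule A material — satisfied.
(b) no prior violation — fails.
(1): T OR F → true.
(a) start within hours — not satisfied.
(b) not (supervisor present) — satisfied.
(2): F OR T → true.
(3) own property — met.
Overall = T AND T AND T = true.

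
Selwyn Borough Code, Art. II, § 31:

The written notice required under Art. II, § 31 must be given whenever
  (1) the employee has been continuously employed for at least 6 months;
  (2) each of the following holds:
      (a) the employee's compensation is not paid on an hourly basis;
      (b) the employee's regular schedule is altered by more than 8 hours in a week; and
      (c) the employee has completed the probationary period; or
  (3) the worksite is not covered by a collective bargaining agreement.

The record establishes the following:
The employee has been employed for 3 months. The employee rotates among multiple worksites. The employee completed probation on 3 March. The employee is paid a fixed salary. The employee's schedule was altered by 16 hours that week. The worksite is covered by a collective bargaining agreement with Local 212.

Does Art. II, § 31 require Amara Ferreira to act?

Yes — required.

(1) tenure ≥ 6 mo. — not satisfied.
(a) not (hourly-paid) — satisfied.
(b) schedule shift > 8h — satisfied.
(c) past probation — satisfied.
(2): T AND T AND T → true.
(3) no CBA — not satisfied.
Overall: F OR T OR F → true.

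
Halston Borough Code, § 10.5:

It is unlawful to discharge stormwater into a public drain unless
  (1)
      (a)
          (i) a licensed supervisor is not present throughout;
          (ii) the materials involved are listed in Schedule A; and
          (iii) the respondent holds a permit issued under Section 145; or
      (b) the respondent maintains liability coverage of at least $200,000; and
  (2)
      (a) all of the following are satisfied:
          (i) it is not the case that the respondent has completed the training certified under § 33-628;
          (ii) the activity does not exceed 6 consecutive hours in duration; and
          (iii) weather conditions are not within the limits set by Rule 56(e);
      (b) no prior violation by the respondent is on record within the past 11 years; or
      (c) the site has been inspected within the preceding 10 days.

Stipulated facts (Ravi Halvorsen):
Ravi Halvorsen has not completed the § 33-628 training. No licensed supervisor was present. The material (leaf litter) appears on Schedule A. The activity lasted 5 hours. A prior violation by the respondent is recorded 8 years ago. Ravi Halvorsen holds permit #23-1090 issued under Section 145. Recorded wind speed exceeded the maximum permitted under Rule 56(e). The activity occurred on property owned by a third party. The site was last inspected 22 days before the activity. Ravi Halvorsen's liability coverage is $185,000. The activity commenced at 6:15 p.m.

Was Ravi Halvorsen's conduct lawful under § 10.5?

(i) not (supervisor present) — satisfied.
(ii) Schedule A material — satisfied.
(iii) holds permit — met.
(a): T AND T AND T → true.
(b) coverage ≥ $200,000 — not met.
So (1) is satisfied (T OR F).
(i) not (training certified) — met.
(ii) ≤ 6 hrs duration — satisfied.
(iii) not (weather ok) — met.
So (a) is satisfied (T AND T AND T).
(b) no prior violation — fails.
(c) site inspected — fails.
(2): T OR F OR F → true.
Overall: T AND T → true.

Yes — lawful.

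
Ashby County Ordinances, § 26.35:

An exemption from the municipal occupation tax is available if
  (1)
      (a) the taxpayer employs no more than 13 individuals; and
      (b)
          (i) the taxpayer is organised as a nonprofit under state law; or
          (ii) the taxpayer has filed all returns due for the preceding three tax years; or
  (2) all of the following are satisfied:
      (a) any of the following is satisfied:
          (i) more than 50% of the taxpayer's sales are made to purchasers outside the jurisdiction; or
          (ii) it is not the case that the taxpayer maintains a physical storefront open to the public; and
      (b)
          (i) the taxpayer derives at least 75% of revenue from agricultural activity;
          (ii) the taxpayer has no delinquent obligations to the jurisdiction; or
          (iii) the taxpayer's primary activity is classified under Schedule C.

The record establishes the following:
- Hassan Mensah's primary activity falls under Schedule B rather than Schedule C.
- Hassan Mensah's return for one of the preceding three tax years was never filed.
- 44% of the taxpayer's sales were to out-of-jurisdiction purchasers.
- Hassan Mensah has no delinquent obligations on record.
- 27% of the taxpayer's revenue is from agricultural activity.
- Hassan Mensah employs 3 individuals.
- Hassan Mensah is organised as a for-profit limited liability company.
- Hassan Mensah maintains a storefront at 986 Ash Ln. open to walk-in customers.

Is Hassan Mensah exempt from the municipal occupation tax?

No — not exempt.

(a) ≤ 13 employees — met.
(i) nonprofit — not met.
(ii) returns current — fails.
So (b) is not satisfied (F OR F).
So (1) is not satisfied (T AND F).
(i) >50% out-of-jur. sales — not met.
(ii) not (has storefront) — fails.
(a): F OR F → false.
(i) ≥75% agricultural — not met.
(ii) no delinquency — met.
(iii) Schedule C activity — not met.
(b): F OR T OR F → true.
So (2) is not satisfied (F AND T).
Overall: F OR F → false.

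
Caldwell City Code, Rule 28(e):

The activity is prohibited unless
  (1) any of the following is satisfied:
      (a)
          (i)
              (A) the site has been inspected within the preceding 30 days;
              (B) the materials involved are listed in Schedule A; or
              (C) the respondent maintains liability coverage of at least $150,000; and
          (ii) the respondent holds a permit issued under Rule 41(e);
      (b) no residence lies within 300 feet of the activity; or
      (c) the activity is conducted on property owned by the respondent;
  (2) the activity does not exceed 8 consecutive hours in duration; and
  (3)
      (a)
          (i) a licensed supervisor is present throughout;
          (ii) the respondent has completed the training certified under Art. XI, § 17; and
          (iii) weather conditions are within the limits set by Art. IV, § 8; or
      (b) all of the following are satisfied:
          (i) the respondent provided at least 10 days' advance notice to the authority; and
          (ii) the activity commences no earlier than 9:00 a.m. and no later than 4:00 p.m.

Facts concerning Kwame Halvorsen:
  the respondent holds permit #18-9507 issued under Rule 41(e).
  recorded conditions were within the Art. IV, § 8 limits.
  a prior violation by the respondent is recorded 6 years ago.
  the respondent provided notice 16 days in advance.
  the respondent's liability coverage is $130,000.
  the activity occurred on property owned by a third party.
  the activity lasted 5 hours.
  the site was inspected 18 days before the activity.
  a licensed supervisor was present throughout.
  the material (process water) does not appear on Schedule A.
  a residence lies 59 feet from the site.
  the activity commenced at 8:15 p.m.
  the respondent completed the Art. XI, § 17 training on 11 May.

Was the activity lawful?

Yes — lawful.

(A) site inspected — met.
(B) Schedule A material — not met.
(C) coverage ≥ $150,000 — not satisfied.
So (i) is satisfied (T OR F OR F).
(ii) holds permit — met.
So (a) is satisfied (T AND T).
(b) no residence in 300 ft — fails.
(c) own property — not satisfied.
(1) = T OR F OR F = true.
(2) ≤ 8 hrs duration — holds.
(i) supervisor present — met.
(ii) training certified — met.
(iii) weather ok — satisfied.
(a): T AND T AND T → true.
(i) ≥10 days' notice — met.
(ii) start within hours — not satisfied.
(b) = T AND F = false.
So (3) is satisfied (T OR F).
Overall = T AND T AND T = true.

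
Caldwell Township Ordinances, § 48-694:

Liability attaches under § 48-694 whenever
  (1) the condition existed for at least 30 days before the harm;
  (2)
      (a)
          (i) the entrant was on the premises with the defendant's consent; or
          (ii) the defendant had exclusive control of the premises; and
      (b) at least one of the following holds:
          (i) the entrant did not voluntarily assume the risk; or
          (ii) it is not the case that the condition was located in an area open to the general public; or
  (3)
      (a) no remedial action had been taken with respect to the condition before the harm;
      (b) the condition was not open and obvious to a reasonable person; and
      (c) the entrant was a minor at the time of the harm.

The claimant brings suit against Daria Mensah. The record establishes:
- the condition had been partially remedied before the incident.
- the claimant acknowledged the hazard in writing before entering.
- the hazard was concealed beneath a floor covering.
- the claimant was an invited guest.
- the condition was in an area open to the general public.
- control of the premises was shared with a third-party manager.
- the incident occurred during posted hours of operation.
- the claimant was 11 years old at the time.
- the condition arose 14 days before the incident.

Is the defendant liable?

No — not liable.

(1) condition ≥30 days old — fails.
(i) consent to enter — satisfied.
(ii) exclusive control — not met.
(a) = T OR F = true.
(i) no assumed risk — fails.
(ii) not (public area) — not met.
(b): F OR F → false.
So (2) is not satisfied (T AND F).
(a) no remedial action — fails.
(b) not open/obvious — satisfied.
(c) entrant a minor — satisfied.
(3): F AND T AND T → false.
Overall = F OR F OR F = false.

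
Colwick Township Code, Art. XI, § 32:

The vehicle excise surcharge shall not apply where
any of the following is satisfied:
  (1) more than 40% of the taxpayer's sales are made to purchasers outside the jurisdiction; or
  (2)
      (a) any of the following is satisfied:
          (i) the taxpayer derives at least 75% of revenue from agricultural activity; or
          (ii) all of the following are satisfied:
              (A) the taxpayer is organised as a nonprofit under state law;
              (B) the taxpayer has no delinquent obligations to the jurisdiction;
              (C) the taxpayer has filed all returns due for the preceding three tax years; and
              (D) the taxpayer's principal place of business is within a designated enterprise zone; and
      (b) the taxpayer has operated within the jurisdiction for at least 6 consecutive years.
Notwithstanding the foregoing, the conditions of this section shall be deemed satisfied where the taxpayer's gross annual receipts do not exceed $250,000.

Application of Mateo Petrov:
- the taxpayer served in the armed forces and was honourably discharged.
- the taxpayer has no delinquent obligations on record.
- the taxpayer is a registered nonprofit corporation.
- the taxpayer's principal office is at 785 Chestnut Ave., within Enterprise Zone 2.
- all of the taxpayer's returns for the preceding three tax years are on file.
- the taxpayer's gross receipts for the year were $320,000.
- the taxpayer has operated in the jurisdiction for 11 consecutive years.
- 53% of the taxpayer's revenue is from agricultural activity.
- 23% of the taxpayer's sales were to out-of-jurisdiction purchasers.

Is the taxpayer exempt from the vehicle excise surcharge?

(1) >40% out-of-jur. sales — fails.
(i) ≥75% agricultural — not satisfied.
(A) nonprofit — satisfied.
(B) no delinquency — holds.
(C) returns current — satisfied.
(D) in enterprise zone — satisfied.
So (ii) is satisfied (T AND T AND T AND T).
So (a) is satisfied (F OR T).
(b) ≥ 6 yrs in jurisdiction — satisfied.
(2): T AND T → true.
Overall = F OR T = true.
Exception (receipts ≤ $250,000) — not satisfied.
Result: main true OR exception false → true.

Yes — exempt.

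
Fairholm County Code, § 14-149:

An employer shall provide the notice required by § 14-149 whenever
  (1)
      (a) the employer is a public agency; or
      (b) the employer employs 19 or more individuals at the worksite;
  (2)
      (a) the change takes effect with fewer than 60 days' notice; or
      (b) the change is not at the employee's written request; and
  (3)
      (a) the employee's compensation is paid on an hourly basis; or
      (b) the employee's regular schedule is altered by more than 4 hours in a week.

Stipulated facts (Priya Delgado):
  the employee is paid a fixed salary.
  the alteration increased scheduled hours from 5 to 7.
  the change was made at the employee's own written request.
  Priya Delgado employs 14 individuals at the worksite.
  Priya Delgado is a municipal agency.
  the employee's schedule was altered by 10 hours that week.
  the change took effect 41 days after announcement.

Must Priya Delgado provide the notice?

Yes — required.

(a) public agency — satisfied.
(b) ≥ 19 at site — not satisfied.
So (1) is satisfied (T OR F).
(a) < 60 days' notice — met.
(b) not employee-requested — fails.
(2): T OR F → true.
(a) hourly-paid — not met.
(b) schedule shift > 4h — satisfied.
So (3) is satisfied (F OR T).
Overall: T AND T AND T → true.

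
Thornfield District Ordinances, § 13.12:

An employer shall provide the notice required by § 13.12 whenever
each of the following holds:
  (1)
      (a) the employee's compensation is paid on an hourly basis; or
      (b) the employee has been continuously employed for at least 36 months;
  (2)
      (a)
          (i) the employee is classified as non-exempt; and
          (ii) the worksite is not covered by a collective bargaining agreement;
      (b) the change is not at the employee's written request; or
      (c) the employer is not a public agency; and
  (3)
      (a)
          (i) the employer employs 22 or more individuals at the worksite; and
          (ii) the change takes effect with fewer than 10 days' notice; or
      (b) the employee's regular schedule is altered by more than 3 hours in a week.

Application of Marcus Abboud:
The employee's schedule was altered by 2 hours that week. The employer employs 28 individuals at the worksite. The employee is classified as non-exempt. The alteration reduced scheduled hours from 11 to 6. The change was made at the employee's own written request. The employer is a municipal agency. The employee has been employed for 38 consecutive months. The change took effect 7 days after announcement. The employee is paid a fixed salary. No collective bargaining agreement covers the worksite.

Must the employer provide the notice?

(a) hourly-paid — not satisfied.
(b) tenure ≥ 36 mo. — met.
(1) = F OR T = true.
(i) non-exempt — met.
(ii) no CBA — satisfied.
(a): T AND T → true.
(b) not employee-requested — fails.
(c) not (public agency) — fails.
So (2) is satisfied (T OR F OR F).
(i) ≥ 22 at site — holds.
(ii) < 10 days' notice — holds.
(a) = T AND T = true.
(b) schedule shift > 3h — fails.
So (3) is satisfied (T OR F).
Overall = T AND T AND T = true.

Yes — required.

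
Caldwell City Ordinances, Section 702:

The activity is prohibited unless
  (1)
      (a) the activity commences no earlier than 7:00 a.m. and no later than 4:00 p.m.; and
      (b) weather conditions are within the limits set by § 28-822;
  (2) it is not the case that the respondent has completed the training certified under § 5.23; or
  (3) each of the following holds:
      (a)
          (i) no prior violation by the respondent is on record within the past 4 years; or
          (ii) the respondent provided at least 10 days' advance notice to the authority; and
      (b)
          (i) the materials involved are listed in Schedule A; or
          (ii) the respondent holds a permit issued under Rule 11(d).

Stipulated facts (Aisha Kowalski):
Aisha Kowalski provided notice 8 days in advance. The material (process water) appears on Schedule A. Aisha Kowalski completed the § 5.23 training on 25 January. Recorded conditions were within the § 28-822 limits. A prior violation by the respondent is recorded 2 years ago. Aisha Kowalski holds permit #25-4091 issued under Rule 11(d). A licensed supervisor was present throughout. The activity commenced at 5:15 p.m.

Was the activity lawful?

(a) start within hours — not met.
(b) weather ok — holds.
(1) = F AND T = false.
(2) not (training certified) — not met.
(i) no prior violation — not met.
(ii) ≥10 days' notice — not met.
(a): F OR F → false.
(i) Schedule A material — met.
(ii) holds permit — holds.
(b) = T OR T = true.
So (3) is not satisfied (F AND T).
Overall: F OR F OR F → false.

No — unlawful.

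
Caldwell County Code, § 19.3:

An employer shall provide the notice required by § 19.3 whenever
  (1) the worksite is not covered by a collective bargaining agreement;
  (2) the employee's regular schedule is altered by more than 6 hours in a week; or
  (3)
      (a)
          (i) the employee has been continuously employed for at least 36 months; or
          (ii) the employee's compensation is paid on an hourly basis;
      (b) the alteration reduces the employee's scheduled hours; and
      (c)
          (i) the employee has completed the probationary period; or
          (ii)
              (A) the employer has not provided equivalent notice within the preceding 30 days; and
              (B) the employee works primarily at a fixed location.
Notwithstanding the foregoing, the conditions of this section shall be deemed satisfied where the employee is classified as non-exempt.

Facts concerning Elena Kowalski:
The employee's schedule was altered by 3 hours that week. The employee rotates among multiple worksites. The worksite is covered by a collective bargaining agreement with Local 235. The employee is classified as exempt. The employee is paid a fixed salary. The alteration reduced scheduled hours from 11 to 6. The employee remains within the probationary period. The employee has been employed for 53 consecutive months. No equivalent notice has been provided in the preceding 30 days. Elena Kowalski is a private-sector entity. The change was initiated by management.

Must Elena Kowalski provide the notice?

(1) no CBA — fails.
(2) schedule shift > 6h — fails.
(i) tenure ≥ 36 mo. — met.
(ii) hourly-paid — not met.
(a): T OR F → true.
(b) hours reduced — satisfied.
(i) past probation — not met.
(A) no recent notice — satisfied.
(B) fixed location — not satisfied.
(ii) = T AND F = false.
So (c) is not satisfied (F OR F).
So (3) is not satisfied (T AND T AND F).
So Overall is not satisfied (F OR F OR F).
Exception (non-exempt) — not satisfied.
Result: main false OR exception false → false.

No — not required.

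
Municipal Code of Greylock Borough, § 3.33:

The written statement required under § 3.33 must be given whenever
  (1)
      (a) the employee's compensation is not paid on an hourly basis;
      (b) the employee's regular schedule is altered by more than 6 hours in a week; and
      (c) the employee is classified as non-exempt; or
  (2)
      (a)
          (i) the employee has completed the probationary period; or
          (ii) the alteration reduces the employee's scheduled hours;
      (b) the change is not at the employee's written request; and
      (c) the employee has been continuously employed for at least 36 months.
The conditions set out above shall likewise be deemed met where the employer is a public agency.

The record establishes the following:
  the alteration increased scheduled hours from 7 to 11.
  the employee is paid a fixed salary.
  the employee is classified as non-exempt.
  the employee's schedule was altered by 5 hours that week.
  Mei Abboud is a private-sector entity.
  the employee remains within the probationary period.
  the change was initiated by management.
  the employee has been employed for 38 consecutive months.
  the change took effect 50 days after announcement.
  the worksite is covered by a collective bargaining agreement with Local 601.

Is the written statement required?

(a) not (hourly-paid) — holds.
(b) schedule shift > 6h — fails.
(c) non-exempt — satisfied.
(1): T AND F AND T → false.
(i) past probation — not met.
(ii) hours reduced — not met.
So (a) is not satisfied (F OR F).
(b) not employee-requested — met.
(c) tenure ≥ 36 mo. — satisfied.
So (2) is not satisfied (F AND T AND T).
So Overall is not satisfied (F OR F).
Exception (public agency) — not satisfied.
Result: main false OR exception false → false.

No — not required.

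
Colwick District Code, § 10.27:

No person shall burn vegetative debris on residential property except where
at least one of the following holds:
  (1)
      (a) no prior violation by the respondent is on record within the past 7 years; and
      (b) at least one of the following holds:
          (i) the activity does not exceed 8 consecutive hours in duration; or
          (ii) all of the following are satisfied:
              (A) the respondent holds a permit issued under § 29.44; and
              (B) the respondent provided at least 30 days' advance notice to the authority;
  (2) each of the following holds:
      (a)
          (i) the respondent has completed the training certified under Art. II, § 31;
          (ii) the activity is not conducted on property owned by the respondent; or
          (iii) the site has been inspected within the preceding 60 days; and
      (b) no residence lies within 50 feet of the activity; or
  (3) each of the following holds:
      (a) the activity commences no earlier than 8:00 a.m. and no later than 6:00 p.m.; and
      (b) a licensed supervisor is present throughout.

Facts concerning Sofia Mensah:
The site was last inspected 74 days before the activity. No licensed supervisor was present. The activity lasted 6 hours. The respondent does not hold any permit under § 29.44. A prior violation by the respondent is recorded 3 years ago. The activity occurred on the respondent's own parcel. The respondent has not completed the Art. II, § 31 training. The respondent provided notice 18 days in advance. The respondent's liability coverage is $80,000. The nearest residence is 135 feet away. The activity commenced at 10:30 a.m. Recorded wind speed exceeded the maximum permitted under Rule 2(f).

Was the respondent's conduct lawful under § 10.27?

(a) no prior violation — fails.
(i) ≤ 8 hrs duration — met.
(A) holds permit — not met.
(B) ≥30 days' notice — not met.
(ii): F AND F → false.
(b) = T OR F = true.
(1): F AND T → false.
(i) training certified — not met.
(ii) not (own property) — not met.
(iii) site inspected — not satisfied.
(a) = F OR F OR F = false.
(b) no residence in 50 ft — holds.
(2) = F AND T = false.
(a) start within hours — satisfied.
(b) supervisor present — not satisfied.
(3) = T AND F = false.
Overall = F OR F OR F = false.

No — unlawful.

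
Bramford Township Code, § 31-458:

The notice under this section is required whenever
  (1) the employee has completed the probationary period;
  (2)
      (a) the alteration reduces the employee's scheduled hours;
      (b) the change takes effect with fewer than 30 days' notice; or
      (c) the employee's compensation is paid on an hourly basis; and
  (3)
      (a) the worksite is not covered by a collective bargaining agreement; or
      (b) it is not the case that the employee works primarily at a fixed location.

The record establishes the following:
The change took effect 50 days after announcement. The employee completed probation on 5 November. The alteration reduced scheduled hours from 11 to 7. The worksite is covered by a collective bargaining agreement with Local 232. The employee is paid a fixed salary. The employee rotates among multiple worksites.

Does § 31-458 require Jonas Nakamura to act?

Yes — required.

(1) past probation — met.
(a) hours reduced — satisfied.
(b) < 30 days' notice — not met.
(c) hourly-paid — fails.
(2) = T OR F OR F = true.
(a) no CBA — not met.
(b) not (fixed location) — satisfied.
(3) = F OR T = true.
So Overall is satisfied (T AND T AND T).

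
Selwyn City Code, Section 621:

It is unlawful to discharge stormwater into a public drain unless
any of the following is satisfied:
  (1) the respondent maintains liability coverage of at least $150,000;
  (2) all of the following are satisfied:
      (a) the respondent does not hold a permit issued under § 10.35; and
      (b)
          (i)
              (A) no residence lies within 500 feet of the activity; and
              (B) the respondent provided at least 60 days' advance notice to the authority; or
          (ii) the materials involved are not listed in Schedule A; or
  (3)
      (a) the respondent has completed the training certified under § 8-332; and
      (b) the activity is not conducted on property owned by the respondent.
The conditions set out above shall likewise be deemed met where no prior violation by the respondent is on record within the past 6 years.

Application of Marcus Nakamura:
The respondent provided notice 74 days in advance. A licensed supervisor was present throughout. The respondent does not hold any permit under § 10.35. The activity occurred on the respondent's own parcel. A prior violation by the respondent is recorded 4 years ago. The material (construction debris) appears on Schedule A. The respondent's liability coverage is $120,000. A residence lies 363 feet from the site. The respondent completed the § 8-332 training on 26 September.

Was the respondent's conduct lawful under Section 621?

No — unlawful.

(1) coverage ≥ $150,000 — fails.
(a) not (holds permit) — satisfied.
(A) no residence in 500 ft — fails.
(B) ≥60 days' notice — holds.
(i) = F AND T = false.
(ii) not (Schedule A material) — fails.
So (b) is not satisfied (F OR F).
So (2) is not satisfied (T AND F).
(a) training certified — satisfied.
(b) not (own property) — not met.
So (3) is not satisfied (T AND F).
Overall: F OR F OR F → false.
Exception (no prior violation) — not satisfied.
Result: main false OR exception false → false.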